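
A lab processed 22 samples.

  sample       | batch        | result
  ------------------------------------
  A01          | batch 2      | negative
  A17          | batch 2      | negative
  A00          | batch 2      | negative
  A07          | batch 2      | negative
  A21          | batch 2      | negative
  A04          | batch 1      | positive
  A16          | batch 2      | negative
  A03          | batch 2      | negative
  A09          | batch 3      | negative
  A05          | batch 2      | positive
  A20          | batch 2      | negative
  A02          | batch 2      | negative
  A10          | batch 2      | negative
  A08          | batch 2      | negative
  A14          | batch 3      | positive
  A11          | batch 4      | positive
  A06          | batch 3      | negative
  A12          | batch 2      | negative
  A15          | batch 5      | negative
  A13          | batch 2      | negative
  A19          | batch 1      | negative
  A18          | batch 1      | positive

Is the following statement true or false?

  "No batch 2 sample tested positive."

False

The determiner here denotes the relation: A ∩ B = ∅ (|A ∩ B| = 0).
A (the restrictor) = {A01, A17, A00, A07, A21, A16, A03, A05, A20, A02, A10, A08, A12, A13}, |A| = 14.
A ∩ B = {A05}, so |A ∩ B| = 1.
So the statement is false.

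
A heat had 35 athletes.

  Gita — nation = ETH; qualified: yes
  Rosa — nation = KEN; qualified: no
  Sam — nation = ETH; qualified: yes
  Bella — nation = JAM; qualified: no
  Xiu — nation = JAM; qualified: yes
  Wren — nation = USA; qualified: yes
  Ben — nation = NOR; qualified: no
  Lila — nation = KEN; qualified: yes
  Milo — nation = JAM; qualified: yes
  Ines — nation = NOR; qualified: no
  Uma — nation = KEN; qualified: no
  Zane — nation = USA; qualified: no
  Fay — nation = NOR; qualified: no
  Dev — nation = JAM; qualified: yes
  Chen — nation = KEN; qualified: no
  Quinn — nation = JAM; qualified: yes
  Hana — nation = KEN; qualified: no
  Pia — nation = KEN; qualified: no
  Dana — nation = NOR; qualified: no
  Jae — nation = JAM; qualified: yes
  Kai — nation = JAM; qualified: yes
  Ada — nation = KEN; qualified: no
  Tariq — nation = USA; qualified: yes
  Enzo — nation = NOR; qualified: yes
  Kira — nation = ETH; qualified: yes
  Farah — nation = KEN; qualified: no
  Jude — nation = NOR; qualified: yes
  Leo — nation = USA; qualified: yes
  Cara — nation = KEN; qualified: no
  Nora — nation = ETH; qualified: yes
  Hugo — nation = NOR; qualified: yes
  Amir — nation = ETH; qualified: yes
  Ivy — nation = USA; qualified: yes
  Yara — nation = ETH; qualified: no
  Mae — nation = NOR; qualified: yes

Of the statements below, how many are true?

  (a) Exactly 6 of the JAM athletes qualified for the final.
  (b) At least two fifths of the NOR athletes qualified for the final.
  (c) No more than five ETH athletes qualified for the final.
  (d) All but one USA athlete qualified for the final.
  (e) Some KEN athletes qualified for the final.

5

(a) JAM: |A| = 7, |A ∩ B| = 6; needs |A ∩ B| = 6 — true.
(b) NOR: |A| = 8, |A ∩ B| = 4; needs |A ∩ B| / |A| ≥ 2/5 — true.
(c) ETH: |A| = 6, |A ∩ B| = 5; needs |A ∩ B| ≤ 5 — true.
(d) USA: |A| = 5, |A ∩ B| = 4; needs |A ∖ B| = 1 — true.
(e) KEN: |A| = 9, |A ∩ B| = 1; needs A ∩ B ≠ ∅ (|A ∩ B| ≥ 1) — true.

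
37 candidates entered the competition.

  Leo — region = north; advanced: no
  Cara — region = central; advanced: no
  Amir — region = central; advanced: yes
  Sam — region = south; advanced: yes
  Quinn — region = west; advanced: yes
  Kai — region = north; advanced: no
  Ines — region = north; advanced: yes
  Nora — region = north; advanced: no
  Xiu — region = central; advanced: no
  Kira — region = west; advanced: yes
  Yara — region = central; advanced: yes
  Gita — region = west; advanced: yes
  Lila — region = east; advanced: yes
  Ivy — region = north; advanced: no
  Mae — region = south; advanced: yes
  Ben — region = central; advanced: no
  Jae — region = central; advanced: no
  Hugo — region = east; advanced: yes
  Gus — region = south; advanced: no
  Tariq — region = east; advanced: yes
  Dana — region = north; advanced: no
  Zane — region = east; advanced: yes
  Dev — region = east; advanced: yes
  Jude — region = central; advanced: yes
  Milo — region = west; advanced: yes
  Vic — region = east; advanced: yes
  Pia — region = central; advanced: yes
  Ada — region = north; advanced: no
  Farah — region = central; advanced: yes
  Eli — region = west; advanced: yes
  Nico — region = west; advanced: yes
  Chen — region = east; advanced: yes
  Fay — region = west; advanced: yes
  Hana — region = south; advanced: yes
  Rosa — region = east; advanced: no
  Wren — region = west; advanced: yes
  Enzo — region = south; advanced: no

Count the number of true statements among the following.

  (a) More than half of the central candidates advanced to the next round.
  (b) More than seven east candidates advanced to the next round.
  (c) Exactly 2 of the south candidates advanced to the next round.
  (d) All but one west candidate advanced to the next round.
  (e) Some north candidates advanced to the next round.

(a) central: |A| = 9, |A ∩ B| = 5; needs |A ∩ B| > |A ∖ B| — true.
(b) east: |A| = 8, |A ∩ B| = 7; needs |A ∩ B| > 7 — false.
(c) south: |A| = 5, |A ∩ B| = 3; needs |A ∩ B| = 2 — false.
(d) west: |A| = 8, |A ∩ B| = 8; needs |A ∖ B| = 1 — false.
(e) north: |A| = 7, |A ∩ B| = 1; needs A ∩ B ≠ ∅ (|A ∩ B| ≥ 1) — true.

2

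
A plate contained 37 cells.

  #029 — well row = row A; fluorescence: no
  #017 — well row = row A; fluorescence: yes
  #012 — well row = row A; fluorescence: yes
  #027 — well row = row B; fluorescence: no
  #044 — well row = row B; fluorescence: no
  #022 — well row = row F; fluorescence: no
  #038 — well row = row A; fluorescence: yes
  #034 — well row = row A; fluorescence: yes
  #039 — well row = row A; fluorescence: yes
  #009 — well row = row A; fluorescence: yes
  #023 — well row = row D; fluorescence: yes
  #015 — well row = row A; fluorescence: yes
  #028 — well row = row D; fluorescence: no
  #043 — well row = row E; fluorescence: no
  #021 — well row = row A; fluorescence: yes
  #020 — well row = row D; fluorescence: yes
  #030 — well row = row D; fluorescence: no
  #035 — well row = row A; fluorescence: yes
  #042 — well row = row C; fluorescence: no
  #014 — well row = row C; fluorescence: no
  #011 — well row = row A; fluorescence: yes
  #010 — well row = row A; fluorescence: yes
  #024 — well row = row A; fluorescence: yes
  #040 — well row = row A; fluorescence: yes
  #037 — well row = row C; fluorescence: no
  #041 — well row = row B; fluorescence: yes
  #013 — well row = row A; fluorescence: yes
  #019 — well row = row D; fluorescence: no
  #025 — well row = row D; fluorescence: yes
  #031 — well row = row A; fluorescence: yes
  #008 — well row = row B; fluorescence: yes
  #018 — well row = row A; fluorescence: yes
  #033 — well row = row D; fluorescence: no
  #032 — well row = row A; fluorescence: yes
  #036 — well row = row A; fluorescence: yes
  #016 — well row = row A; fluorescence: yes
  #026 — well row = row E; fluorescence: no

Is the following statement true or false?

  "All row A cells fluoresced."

The determiner here denotes the relation: A ⊆ B, i.e. every element of A is in B (|A ∖ B| = 0).
|A| = 20, |A ∩ B| = 19, |A ∖ B| = 1.
So the statement is false.

False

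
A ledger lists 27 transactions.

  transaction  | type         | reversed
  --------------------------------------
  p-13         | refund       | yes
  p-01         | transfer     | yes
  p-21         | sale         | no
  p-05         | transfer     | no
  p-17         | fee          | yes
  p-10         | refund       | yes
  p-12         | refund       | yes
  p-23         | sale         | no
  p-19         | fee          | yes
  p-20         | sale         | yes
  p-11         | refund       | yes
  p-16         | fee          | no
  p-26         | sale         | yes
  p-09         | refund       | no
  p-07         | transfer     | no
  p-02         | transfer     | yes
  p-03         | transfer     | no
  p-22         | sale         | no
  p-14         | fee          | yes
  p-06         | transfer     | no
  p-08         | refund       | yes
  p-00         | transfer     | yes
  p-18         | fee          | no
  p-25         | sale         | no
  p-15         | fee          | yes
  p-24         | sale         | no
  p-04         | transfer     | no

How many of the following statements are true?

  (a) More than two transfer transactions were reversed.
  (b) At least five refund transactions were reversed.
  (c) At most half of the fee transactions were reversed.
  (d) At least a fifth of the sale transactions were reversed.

(a) transfer: |A| = 8, |A ∩ B| = 3; needs |A ∩ B| > 2 — true.
(b) refund: |A| = 6, |A ∩ B| = 5; needs |A ∩ B| ≥ 5 — true.
(c) fee: |A| = 6, |A ∩ B| = 4; needs |A ∩ B| ≤ |A ∖ B| — false.
(d) sale: |A| = 7, |A ∩ B| = 2; needs |A ∩ B| / |A| ≥ 1/5 — true.

3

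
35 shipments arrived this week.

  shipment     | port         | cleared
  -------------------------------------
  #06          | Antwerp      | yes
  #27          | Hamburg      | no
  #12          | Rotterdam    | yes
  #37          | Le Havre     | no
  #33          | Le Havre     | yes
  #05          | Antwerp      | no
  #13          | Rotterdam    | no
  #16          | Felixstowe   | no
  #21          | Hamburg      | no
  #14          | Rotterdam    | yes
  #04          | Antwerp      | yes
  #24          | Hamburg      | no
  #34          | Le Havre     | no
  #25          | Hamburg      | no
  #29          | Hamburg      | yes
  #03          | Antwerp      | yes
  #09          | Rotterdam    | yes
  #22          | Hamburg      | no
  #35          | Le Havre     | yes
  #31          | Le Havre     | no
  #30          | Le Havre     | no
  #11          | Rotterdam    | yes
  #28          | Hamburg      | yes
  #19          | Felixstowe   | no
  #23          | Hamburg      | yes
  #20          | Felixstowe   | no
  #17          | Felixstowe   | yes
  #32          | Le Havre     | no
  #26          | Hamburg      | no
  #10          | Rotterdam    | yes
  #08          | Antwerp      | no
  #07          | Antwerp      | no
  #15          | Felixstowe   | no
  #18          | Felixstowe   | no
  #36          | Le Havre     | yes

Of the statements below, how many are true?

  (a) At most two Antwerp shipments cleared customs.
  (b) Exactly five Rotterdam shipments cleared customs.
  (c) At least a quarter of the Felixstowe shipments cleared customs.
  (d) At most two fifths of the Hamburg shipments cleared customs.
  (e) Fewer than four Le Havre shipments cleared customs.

3

(a) Antwerp: |A| = 6, |A ∩ B| = 3; needs |A ∩ B| ≤ 2 — false.
(b) Rotterdam: |A| = 6, |A ∩ B| = 5; needs |A ∩ B| = 5 — true.
(c) Felixstowe: |A| = 6, |A ∩ B| = 1; needs |A ∩ B| / |A| ≥ 1/4 — false.
(d) Hamburg: |A| = 9, |A ∩ B| = 3; needs |A ∩ B| / |A| ≤ 2/5 — true.
(e) Le Havre: |A| = 8, |A ∩ B| = 3; needs |A ∩ B| < 4 — true.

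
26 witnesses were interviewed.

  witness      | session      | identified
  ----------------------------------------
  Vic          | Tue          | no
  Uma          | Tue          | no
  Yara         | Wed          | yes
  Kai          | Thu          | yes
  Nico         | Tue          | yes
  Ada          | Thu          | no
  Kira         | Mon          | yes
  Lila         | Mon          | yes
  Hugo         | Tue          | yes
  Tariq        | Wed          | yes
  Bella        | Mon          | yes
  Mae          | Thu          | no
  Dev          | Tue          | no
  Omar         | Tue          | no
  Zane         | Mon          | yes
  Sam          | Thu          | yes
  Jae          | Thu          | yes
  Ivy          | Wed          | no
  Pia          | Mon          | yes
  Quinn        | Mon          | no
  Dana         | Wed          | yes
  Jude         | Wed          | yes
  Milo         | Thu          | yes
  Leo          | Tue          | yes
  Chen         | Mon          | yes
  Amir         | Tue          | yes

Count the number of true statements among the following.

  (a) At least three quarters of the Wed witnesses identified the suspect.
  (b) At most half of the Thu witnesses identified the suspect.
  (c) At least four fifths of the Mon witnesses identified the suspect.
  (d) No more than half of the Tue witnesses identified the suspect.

(a) Wed: |A| = 5, |A ∩ B| = 4; needs |A ∩ B| / |A| ≥ 3/4 — true.
(b) Thu: |A| = 6, |A ∩ B| = 4; needs |A ∩ B| ≤ |A ∖ B| — false.
(c) Mon: |A| = 7, |A ∩ B| = 6; needs |A ∩ B| / |A| ≥ 4/5 — true.
(d) Tue: |A| = 8, |A ∩ B| = 4; needs |A ∩ B| ≤ |A ∖ B| — true.

3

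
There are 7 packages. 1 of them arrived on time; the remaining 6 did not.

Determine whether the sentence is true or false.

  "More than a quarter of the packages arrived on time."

False

The determiner here denotes the relation: |A ∩ B| / |A| > 1/4.
|A| = 7, |A ∩ B| = 1, |A ∖ B| = 6.
|A ∩ B|/|A| = 1/7, so the statement is false.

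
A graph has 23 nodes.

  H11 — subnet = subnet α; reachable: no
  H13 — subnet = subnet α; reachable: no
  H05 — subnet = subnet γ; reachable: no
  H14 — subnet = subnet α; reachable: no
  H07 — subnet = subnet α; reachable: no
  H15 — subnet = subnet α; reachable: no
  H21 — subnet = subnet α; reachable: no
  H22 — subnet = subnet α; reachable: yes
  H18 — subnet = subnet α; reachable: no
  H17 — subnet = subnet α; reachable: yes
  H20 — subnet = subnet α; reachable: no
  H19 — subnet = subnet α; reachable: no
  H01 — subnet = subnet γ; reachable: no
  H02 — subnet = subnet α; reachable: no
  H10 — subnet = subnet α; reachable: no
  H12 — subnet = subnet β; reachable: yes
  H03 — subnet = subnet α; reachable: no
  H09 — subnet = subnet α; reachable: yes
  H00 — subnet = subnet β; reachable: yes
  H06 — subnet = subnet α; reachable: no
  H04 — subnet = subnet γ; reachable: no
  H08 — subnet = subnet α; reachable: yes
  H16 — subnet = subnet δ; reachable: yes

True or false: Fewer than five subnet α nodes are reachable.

'Fewer than five subnet α nodes are reachable' holds iff |A ∩ B| < 5.
|A| = 17, |A ∩ B| = 4, |A ∖ B| = 13.
|A ∩ B| = 4, so the statement is true.

True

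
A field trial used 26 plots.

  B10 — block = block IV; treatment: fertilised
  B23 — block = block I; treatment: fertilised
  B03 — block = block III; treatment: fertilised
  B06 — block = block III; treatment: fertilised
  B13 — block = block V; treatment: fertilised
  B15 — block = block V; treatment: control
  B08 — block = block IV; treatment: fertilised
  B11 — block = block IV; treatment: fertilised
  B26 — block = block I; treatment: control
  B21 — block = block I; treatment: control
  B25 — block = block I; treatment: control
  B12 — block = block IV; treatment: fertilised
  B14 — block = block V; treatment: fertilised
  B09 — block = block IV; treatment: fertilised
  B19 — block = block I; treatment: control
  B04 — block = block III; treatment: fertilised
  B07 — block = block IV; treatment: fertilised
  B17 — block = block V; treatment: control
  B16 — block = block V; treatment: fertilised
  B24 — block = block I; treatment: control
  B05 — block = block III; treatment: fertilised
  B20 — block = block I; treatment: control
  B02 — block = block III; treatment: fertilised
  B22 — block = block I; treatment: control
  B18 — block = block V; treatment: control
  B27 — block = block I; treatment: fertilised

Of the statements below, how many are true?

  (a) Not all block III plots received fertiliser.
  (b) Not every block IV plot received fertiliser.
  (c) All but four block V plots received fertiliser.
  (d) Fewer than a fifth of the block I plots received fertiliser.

(a) block III: |A| = 5, |A ∩ B| = 5; needs A ⊄ B (|A ∖ B| ≥ 1) — false.
(b) block IV: |A| = 6, |A ∩ B| = 6; needs A ⊄ B (|A ∖ B| ≥ 1) — false.
(c) block V: |A| = 6, |A ∩ B| = 3; needs |A ∖ B| = 4 — false.
(d) block I: |A| = 9, |A ∩ B| = 2; needs |A ∩ B| / |A| < 1/5 — false.

0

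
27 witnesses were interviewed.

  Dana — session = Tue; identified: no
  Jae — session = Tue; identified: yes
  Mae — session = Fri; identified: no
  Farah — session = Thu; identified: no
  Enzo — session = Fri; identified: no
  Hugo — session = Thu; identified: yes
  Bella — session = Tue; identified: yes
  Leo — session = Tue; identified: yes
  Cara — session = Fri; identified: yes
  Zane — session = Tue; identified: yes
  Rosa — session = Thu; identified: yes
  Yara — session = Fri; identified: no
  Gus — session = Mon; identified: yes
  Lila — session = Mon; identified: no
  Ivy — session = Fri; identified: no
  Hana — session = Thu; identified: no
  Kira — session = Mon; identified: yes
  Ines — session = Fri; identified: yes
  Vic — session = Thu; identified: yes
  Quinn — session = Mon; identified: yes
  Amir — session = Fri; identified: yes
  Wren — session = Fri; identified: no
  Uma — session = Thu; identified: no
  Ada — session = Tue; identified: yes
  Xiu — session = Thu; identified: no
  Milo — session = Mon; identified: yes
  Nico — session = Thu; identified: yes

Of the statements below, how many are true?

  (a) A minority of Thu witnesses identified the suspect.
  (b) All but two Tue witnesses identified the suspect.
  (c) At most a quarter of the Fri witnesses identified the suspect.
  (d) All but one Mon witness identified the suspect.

(a) Thu: |A| = 8, |A ∩ B| = 4; needs |A ∩ B| < |A ∖ B| — false.
(b) Tue: |A| = 6, |A ∩ B| = 5; needs |A ∖ B| = 2 — false.
(c) Fri: |A| = 8, |A ∩ B| = 3; needs |A ∩ B| / |A| ≤ 1/4 — false.
(d) Mon: |A| = 5, |A ∩ B| = 4; needs |A ∖ B| = 1 — true.

1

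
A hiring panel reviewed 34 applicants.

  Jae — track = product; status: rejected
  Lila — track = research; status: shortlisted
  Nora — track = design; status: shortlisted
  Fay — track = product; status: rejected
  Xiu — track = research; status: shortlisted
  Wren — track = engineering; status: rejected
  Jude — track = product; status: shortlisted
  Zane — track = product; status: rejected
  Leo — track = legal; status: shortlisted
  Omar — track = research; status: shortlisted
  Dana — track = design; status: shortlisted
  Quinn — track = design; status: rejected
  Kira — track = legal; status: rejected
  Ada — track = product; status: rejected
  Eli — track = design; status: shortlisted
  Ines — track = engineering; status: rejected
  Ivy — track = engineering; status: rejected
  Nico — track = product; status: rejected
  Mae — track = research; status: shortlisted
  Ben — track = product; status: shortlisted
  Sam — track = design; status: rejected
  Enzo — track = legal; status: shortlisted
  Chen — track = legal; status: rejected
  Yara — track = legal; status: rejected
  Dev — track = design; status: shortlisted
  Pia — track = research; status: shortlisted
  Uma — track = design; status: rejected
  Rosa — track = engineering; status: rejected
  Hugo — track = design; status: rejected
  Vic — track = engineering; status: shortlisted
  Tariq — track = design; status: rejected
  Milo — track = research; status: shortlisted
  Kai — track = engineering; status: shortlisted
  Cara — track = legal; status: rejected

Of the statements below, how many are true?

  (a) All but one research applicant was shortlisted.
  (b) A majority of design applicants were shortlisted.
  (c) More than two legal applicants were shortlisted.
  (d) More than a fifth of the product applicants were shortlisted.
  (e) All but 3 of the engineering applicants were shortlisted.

(a) research: |A| = 6, |A ∩ B| = 6; needs |A ∖ B| = 1 — false.
(b) design: |A| = 9, |A ∩ B| = 4; needs |A ∩ B| > |A ∖ B| — false.
(c) legal: |A| = 6, |A ∩ B| = 2; needs |A ∩ B| > 2 — false.
(d) product: |A| = 7, |A ∩ B| = 2; needs |A ∩ B| / |A| > 1/5 — true.
(e) engineering: |A| = 6, |A ∩ B| = 2; needs |A ∖ B| = 3 — false.

1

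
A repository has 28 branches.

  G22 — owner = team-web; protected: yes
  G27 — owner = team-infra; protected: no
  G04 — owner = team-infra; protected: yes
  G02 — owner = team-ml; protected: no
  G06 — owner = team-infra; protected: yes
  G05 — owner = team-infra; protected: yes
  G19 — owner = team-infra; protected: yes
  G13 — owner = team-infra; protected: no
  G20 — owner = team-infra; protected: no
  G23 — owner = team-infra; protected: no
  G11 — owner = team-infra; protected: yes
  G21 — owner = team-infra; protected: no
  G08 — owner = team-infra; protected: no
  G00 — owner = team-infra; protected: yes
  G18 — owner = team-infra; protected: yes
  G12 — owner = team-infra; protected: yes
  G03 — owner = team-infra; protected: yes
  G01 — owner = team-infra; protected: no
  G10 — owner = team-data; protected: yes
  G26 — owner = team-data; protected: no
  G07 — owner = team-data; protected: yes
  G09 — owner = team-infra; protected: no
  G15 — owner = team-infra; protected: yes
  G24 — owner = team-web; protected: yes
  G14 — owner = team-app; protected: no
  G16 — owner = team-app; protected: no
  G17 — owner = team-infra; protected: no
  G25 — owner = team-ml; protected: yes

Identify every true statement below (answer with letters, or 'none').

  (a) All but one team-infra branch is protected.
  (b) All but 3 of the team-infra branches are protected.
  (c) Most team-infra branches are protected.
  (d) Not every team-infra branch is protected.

(c), (d)

|A| = 19, |A ∩ B| = 10, |A ∖ B| = 9.
(a) |A ∖ B| = 1: fails.
(b) |A ∖ B| = 3: fails.
(c) |A ∩ B| > |A ∖ B|: holds.
(d) A ⊄ B (|A ∖ B| ≥ 1): holds.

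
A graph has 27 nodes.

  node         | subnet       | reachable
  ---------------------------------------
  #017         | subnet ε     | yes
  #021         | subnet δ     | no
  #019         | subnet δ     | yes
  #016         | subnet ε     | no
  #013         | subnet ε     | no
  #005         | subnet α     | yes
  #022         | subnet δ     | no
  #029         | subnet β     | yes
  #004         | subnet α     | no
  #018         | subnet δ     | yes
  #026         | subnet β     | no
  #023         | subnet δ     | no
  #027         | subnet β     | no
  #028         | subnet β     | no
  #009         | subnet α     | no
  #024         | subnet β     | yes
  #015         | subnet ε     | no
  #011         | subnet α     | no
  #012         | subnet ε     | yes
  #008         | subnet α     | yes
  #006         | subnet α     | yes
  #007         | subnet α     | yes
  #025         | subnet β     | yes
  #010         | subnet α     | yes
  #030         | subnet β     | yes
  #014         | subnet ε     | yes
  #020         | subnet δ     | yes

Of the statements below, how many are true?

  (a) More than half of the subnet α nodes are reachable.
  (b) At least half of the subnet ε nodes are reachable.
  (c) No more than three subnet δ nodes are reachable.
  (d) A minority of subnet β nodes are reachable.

3

(a) subnet α: |A| = 8, |A ∩ B| = 5; needs |A ∩ B| > |A ∖ B| — true.
(b) subnet ε: |A| = 6, |A ∩ B| = 3; needs |A ∩ B| ≥ |A ∖ B| — true.
(c) subnet δ: |A| = 6, |A ∩ B| = 3; needs |A ∩ B| ≤ 3 — true.
(d) subnet β: |A| = 7, |A ∩ B| = 4; needs |A ∩ B| < |A ∖ B| — false.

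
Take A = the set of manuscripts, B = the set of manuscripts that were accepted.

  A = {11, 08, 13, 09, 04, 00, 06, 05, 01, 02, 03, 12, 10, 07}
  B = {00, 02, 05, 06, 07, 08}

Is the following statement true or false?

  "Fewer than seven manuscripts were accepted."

The determiner here denotes the relation: |A ∩ B| < 7.
A (the restrictor) = {11, 08, 13, 09, 04, 00, 06, 05, 01, 02, 03, 12, 10, 07}, |A| = 14.
A ∩ B = {08, 00, 06, 05, 02, 07}, so |A ∩ B| = 6.
|A ∩ B| = 6, so the statement is true.

True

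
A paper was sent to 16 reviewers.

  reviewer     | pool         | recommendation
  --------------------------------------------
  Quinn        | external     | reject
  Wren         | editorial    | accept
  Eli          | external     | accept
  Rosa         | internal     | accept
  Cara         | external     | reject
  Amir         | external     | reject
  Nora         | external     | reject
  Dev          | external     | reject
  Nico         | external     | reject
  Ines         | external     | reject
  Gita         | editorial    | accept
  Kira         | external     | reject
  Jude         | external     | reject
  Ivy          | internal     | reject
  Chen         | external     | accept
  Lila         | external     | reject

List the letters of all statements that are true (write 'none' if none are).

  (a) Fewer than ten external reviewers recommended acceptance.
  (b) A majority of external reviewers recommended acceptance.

(a)

|A| = 12, |A ∩ B| = 2, |A ∖ B| = 10.
(a) |A ∩ B| < 10: holds.
(b) |A ∩ B| > |A ∖ B|: fails.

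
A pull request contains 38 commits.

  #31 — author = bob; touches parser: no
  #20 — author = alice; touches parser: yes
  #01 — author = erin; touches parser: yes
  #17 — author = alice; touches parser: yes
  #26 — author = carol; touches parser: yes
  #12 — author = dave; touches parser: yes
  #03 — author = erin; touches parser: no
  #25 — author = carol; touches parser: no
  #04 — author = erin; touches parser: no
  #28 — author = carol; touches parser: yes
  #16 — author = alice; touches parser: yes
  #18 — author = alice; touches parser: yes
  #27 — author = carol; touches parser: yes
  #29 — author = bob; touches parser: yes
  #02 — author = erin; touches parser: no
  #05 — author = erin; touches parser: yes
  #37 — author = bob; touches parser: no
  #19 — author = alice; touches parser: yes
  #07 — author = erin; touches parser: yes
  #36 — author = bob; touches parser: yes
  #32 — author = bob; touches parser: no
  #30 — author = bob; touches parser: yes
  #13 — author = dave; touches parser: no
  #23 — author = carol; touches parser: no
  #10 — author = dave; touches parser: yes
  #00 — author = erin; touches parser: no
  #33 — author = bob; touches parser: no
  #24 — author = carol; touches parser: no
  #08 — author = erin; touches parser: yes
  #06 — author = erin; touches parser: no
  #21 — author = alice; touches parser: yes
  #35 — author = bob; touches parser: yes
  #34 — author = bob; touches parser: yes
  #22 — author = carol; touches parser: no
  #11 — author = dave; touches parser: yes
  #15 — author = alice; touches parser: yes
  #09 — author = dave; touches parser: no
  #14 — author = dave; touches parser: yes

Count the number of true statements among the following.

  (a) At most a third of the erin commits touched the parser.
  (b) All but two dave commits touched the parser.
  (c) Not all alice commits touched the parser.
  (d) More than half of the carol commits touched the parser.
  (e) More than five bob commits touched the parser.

(a) erin: |A| = 9, |A ∩ B| = 4; needs |A ∩ B| / |A| ≤ 1/3 — false.
(b) dave: |A| = 6, |A ∩ B| = 4; needs |A ∖ B| = 2 — true.
(c) alice: |A| = 7, |A ∩ B| = 7; needs A ⊄ B (|A ∖ B| ≥ 1) — false.
(d) carol: |A| = 7, |A ∩ B| = 3; needs |A ∩ B| > |A ∖ B| — false.
(e) bob: |A| = 9, |A ∩ B| = 5; needs |A ∩ B| > 5 — false.

1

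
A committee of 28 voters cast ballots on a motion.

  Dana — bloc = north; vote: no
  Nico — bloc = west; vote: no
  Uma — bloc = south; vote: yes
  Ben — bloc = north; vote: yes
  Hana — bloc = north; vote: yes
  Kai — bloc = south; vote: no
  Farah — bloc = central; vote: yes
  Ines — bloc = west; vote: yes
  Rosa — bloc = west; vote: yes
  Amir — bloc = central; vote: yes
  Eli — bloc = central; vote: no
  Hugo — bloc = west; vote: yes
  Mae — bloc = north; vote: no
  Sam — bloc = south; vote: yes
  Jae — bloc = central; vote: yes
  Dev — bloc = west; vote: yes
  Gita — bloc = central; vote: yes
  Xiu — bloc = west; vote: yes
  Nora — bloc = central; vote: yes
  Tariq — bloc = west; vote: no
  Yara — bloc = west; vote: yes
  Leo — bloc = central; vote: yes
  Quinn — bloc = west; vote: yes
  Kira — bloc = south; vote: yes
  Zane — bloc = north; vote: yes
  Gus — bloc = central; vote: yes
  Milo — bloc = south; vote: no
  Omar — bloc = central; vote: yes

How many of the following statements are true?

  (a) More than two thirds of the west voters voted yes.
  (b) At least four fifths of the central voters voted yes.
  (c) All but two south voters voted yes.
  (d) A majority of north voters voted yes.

4

(a) west: |A| = 9, |A ∩ B| = 7; needs |A ∩ B| / |A| > 2/3 — true.
(b) central: |A| = 9, |A ∩ B| = 8; needs |A ∩ B| / |A| ≥ 4/5 — true.
(c) south: |A| = 5, |A ∩ B| = 3; needs |A ∖ B| = 2 — true.
(d) north: |A| = 5, |A ∩ B| = 3; needs |A ∩ B| > |A ∖ B| — true.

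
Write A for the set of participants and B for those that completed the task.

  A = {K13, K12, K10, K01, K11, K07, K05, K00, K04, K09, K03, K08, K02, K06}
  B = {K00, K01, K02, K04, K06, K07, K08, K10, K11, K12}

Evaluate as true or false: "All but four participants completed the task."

True

Truth condition: |A ∖ B| = 4.
A (the restrictor) = {K13, K12, K10, K01, K11, K07, K05, K00, K04, K09, K03, K08, K02, K06}, |A| = 14.
A ∖ B = {K13, K05, K09, K03}, so |A ∖ B| = 4.
|A ∖ B| = 4, so the statement is true.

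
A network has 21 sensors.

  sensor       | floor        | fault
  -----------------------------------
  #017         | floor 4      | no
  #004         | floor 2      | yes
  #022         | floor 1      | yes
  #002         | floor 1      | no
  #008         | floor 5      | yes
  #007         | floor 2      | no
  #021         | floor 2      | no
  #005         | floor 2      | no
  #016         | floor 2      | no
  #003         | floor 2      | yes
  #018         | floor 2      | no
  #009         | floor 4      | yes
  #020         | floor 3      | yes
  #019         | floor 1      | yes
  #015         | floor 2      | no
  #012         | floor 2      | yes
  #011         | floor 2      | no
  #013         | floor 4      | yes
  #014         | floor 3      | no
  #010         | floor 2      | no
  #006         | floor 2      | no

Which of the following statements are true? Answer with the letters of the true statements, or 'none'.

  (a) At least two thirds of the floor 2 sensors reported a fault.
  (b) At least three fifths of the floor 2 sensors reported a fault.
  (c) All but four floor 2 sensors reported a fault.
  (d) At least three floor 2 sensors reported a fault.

(d)

|A| = 12, |A ∩ B| = 3, |A ∖ B| = 9.
(a) |A ∩ B| / |A| ≥ 2/3: fails.
(b) |A ∩ B| / |A| ≥ 3/5: fails.
(c) |A ∖ B| = 4: fails.
(d) |A ∩ B| ≥ 3: holds.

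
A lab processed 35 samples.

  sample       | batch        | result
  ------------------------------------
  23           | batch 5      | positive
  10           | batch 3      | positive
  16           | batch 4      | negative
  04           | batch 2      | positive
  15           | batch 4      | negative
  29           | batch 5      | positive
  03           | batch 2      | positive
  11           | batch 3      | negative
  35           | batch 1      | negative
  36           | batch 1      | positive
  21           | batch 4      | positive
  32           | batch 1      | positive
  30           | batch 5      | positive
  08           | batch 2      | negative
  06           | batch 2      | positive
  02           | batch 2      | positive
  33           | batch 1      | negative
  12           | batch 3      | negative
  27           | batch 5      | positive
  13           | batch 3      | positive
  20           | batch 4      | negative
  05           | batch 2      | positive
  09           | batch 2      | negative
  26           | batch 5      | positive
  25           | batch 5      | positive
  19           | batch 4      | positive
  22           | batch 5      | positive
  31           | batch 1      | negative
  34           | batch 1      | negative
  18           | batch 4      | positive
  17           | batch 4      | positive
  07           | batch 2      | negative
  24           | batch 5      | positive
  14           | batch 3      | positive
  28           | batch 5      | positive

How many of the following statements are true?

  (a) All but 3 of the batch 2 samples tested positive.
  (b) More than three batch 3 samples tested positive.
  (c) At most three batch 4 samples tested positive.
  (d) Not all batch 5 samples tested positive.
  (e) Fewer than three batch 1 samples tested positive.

(a) batch 2: |A| = 8, |A ∩ B| = 5; needs |A ∖ B| = 3 — true.
(b) batch 3: |A| = 5, |A ∩ B| = 3; needs |A ∩ B| > 3 — false.
(c) batch 4: |A| = 7, |A ∩ B| = 4; needs |A ∩ B| ≤ 3 — false.
(d) batch 5: |A| = 9, |A ∩ B| = 9; needs A ⊄ B (|A ∖ B| ≥ 1) — false.
(e) batch 1: |A| = 6, |A ∩ B| = 2; needs |A ∩ B| < 3 — true.

2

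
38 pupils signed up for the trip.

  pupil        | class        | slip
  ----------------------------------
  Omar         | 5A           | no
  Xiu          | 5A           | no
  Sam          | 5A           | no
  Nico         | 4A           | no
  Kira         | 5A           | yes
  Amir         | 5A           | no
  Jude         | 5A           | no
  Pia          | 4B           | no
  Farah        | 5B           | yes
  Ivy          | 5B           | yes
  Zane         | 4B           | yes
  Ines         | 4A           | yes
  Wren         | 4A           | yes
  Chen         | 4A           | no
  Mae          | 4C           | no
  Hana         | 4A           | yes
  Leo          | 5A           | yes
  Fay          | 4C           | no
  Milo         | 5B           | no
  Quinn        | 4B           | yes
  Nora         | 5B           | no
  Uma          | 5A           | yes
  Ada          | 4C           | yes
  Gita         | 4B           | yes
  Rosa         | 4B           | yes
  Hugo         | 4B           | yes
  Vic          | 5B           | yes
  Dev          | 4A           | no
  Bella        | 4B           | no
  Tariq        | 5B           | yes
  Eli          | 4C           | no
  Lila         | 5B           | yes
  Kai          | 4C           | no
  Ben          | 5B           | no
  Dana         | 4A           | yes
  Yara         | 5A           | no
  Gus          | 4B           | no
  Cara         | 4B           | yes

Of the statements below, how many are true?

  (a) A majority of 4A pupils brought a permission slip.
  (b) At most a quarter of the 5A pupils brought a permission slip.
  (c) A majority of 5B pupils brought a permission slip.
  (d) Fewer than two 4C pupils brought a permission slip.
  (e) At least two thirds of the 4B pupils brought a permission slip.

4

(a) 4A: |A| = 7, |A ∩ B| = 4; needs |A ∩ B| > |A ∖ B| — true.
(b) 5A: |A| = 9, |A ∩ B| = 3; needs |A ∩ B| / |A| ≤ 1/4 — false.
(c) 5B: |A| = 8, |A ∩ B| = 5; needs |A ∩ B| > |A ∖ B| — true.
(d) 4C: |A| = 5, |A ∩ B| = 1; needs |A ∩ B| < 2 — true.
(e) 4B: |A| = 9, |A ∩ B| = 6; needs |A ∩ B| / |A| ≥ 2/3 — true.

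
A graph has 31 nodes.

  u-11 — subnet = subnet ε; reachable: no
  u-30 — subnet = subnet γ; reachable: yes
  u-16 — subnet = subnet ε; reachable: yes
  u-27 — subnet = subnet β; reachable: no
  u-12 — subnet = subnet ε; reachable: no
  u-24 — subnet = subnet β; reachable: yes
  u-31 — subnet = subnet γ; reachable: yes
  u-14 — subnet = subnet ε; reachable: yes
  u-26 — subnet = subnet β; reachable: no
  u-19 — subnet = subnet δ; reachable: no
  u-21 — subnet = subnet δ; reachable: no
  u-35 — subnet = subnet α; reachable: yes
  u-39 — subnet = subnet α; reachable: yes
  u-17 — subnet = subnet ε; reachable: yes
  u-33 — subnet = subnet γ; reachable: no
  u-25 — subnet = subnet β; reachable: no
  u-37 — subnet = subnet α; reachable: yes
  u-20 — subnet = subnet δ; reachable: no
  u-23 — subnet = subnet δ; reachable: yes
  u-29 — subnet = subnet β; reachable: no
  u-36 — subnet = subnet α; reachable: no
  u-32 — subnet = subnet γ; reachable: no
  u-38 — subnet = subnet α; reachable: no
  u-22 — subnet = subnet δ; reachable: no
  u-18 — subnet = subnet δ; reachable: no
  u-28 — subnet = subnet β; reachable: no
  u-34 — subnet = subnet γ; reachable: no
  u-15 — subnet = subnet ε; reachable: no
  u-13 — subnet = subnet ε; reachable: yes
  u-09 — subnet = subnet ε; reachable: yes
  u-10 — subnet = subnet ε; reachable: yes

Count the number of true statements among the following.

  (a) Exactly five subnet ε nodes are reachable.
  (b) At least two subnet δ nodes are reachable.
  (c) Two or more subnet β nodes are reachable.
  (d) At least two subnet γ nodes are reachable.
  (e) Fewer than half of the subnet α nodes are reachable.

1

(a) subnet ε: |A| = 9, |A ∩ B| = 6; needs |A ∩ B| = 5 — false.
(b) subnet δ: |A| = 6, |A ∩ B| = 1; needs |A ∩ B| ≥ 2 — false.
(c) subnet β: |A| = 6, |A ∩ B| = 1; needs |A ∩ B| ≥ 2 — false.
(d) subnet γ: |A| = 5, |A ∩ B| = 2; needs |A ∩ B| ≥ 2 — true.
(e) subnet α: |A| = 5, |A ∩ B| = 3; needs |A ∩ B| < |A ∖ B| — false.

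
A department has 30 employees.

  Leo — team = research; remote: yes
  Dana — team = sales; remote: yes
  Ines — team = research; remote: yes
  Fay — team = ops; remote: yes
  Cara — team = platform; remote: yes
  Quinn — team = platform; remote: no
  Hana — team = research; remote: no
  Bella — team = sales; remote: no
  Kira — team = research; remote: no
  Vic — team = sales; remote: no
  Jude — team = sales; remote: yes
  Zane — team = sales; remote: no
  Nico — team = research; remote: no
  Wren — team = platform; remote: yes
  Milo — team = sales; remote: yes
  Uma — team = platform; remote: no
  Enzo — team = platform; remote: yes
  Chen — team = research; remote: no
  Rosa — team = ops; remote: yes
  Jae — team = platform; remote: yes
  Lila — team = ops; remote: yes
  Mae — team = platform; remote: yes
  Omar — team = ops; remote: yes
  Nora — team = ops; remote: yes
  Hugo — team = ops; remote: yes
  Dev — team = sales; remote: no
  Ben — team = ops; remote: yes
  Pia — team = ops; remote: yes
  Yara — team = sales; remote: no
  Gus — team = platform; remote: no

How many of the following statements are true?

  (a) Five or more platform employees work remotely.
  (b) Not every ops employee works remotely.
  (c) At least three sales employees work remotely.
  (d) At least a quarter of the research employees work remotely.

(a) platform: |A| = 8, |A ∩ B| = 5; needs |A ∩ B| ≥ 5 — true.
(b) ops: |A| = 8, |A ∩ B| = 8; needs A ⊄ B (|A ∖ B| ≥ 1) — false.
(c) sales: |A| = 8, |A ∩ B| = 3; needs |A ∩ B| ≥ 3 — true.
(d) research: |A| = 6, |A ∩ B| = 2; needs |A ∩ B| / |A| ≥ 1/4 — true.

3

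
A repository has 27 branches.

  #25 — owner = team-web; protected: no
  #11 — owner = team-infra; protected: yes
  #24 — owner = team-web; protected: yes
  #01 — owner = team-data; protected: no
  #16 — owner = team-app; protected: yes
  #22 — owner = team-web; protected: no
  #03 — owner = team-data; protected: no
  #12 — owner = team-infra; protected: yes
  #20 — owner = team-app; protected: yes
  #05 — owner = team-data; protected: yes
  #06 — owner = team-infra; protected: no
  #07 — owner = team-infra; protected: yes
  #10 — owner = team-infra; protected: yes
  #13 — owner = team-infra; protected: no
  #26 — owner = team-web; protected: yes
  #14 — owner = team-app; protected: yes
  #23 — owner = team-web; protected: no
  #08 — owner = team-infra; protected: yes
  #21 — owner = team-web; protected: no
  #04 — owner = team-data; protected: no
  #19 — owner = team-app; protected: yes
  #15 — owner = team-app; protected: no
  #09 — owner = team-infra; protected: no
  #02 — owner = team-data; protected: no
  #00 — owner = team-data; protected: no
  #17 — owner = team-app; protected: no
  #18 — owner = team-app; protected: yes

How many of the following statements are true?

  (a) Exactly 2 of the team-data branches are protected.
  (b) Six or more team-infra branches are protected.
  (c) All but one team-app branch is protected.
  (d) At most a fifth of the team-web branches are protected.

(a) team-data: |A| = 6, |A ∩ B| = 1; needs |A ∩ B| = 2 — false.
(b) team-infra: |A| = 8, |A ∩ B| = 5; needs |A ∩ B| ≥ 6 — false.
(c) team-app: |A| = 7, |A ∩ B| = 5; needs |A ∖ B| = 1 — false.
(d) team-web: |A| = 6, |A ∩ B| = 2; needs |A ∩ B| / |A| ≤ 1/5 — false.

0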